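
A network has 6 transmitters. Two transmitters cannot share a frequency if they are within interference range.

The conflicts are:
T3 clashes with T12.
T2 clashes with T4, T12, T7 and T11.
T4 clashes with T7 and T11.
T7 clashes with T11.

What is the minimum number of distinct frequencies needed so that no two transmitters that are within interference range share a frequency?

T2, T4, T7, T11 pairwise conflict, so at least 4 frequencies are needed.
4 frequencies suffice: T3=1, T2=1, T4=2, T12=2, T7=3, T11=4. No two conflicting transmitters share a frequency.

4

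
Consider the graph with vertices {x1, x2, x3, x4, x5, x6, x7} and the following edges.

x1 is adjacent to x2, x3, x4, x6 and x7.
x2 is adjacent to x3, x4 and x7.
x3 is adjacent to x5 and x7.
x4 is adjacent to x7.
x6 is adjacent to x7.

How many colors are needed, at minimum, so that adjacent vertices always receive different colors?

4

x1, x2, x4, x7 are mutually adjacent (a clique of size 4), so at least 4 colors are needed.
One proper 4-coloring: x1=R, x2=G, x3=Y, x4=Y, x5=R, x6=G, x7=B. Every edge joins two different colors.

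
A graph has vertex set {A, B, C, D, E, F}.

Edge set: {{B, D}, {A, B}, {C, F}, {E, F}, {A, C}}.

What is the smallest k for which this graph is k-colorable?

A and C are adjacent, so at least 2 colors are needed.
A valid assignment using 2 colors: A=2, B=1, C=1, D=2, E=1, F=2. No two adjacent vertices share a color.

2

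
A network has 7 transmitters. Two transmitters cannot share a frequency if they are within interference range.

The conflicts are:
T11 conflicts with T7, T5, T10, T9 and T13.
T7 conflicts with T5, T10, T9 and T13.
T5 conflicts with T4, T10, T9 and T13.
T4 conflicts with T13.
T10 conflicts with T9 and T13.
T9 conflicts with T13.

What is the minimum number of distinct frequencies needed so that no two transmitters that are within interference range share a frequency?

T11, T7, T5, T10, T9, T13 all conflict with each other, so at least 6 frequencies are needed.
6 frequencies suffice: frequency 1 → {T5}; frequency 2 → {T13}; frequency 3 → {T11, T4}; frequency 4 → {T10}; frequency 5 → {T7}; frequency 6 → {T9}. No two conflicting transmitters share a frequency.

6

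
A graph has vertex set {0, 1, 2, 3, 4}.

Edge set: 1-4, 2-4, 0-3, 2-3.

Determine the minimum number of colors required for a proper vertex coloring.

2

1 and 4 are adjacent, so at least 2 colors are needed.
2 colors suffice: color red → {0, 1, 2}; color blue → {3, 4}. Each edge has distinct colors on its endpoints.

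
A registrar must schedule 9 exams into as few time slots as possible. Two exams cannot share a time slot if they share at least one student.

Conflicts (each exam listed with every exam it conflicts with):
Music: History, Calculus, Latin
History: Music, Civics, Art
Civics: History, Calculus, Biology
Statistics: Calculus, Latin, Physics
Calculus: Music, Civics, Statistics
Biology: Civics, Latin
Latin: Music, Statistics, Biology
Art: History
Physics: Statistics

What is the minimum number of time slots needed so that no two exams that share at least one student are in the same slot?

3

The cycle Calculus-Music-Latin-Biology-Civics-Calculus has odd length 5, so it cannot be 2-colored; at least 3 time slots are needed.
3 time slots suffice: time slot 1 → {Civics, Latin, Art, Physics}; time slot 2 → {Music, Statistics, Biology}; time slot 3 → {History, Calculus}. Every pair that conflicts lands in different time slots.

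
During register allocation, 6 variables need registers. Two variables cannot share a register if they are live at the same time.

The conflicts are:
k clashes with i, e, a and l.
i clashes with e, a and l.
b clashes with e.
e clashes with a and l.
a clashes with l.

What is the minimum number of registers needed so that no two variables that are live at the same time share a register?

5

k, i, e, a, l all conflict with each other, so at least 5 registers are needed.
Using 5 registers: k=4, i=5, b=2, e=1, a=3, l=2. Each listed conflict is separated.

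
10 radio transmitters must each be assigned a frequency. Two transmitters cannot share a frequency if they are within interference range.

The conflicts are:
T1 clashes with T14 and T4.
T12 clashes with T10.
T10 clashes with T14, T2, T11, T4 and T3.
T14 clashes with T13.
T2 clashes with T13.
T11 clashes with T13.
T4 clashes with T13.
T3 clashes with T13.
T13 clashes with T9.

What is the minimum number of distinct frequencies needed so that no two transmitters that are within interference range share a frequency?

T3 and T13 conflict, so at least 2 frequencies are needed.
2 frequencies suffice: T1=1, T12=2, T10=1, T14=2, T2=2, T11=2, T4=2, T3=2, T13=1, T9=2. Every pair that conflicts lands in different frequencies.

2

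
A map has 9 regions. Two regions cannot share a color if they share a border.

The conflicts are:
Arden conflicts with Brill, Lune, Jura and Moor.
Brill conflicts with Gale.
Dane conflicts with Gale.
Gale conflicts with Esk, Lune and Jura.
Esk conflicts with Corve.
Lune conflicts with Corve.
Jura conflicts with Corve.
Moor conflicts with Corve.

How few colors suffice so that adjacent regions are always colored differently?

2

Arden and Jura conflict, so at least 2 colors are needed.
2 colors suffice: Arden=1, Brill=2, Dane=2, Gale=1, Esk=2, Lune=2, Jura=2, Moor=2, Corve=1. Every pair that conflicts lands in different colors.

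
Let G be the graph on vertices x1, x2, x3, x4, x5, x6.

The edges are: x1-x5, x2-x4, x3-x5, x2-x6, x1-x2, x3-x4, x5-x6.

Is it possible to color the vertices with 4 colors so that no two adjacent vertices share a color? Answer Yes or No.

The chromatic number is 3. The cycle x2-x4-x3-x5-x1-x2 has odd length 5, so it cannot be 2-colored; at least 3 colors are needed.
3 colors suffice: x1=blue, x2=red, x3=blue, x4=green, x5=red, x6=blue.
Since 4 ≥ 3, a proper 4-coloring certainly exists.

Yes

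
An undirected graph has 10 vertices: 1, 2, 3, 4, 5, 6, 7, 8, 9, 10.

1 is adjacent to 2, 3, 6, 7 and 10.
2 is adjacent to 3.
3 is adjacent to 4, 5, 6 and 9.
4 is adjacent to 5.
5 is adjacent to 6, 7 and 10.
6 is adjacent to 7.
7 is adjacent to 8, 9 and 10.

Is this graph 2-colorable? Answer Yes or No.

3, 4, 5 are pairwise adjacent, so at least 3 colors are needed.
So 2 colors are not enough.

No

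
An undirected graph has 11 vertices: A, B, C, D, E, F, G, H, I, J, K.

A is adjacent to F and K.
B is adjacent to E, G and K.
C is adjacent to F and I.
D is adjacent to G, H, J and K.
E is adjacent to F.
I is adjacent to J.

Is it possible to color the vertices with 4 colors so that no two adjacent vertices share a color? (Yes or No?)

Yes

The chromatic number is 3. The cycle A-K-B-E-F-A has odd length 5, so it cannot be 2-colored; at least 3 colors are needed.
3 colors suffice: A=green, B=red, C=blue, D=red, E=blue, F=red, G=blue, H=blue, I=red, J=blue, K=blue.
Since 4 ≥ 3, a proper 4-coloring certainly exists.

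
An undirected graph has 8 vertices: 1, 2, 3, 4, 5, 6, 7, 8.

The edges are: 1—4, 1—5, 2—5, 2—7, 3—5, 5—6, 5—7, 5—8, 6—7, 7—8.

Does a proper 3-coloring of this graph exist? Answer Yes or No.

Yes

The chromatic number is 3. 5, 6, 7 are mutually adjacent, so at least 3 colors are needed.
3 colors suffice: color red → {4, 5}; color blue → {1, 3, 7}; color green → {2, 6, 8}.
That is already a proper 3-coloring.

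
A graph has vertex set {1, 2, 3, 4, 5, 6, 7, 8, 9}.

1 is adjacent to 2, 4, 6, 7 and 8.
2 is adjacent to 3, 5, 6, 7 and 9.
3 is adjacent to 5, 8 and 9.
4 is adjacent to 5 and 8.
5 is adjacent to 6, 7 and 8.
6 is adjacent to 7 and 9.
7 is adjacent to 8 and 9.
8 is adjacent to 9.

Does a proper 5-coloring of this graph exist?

Yes

The chromatic number is 4. 2, 5, 6, 7 are mutually adjacent (a clique of size 4), so at least 4 colors are needed.
4 colors suffice: color red → {2, 8}; color blue → {3, 4, 7}; color green → {1, 5, 9}; color yellow → {6}.
Since 5 ≥ 4, a proper 5-coloring certainly exists.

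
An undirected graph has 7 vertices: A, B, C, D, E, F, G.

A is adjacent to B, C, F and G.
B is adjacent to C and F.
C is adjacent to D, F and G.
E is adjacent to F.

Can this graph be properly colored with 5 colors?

Yes

The chromatic number is 4. A, B, C, F form a clique, so at least 4 colors are needed.
4 colors suffice: A=2, B=4, C=1, D=2, E=1, F=3, G=3.
Since 5 ≥ 4, a proper 5-coloring certainly exists.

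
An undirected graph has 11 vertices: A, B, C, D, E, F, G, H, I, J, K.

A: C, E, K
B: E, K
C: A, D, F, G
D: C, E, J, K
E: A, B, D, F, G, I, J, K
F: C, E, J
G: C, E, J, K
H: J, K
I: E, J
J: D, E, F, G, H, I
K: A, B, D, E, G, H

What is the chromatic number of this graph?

3

E, I, J are mutually adjacent, so at least 3 colors are needed.
3 colors suffice: color 1 → {C, E, H}; color 2 → {J, K}; color 3 → {A, B, D, F, G, I}. Each edge has distinct colors on its endpoints.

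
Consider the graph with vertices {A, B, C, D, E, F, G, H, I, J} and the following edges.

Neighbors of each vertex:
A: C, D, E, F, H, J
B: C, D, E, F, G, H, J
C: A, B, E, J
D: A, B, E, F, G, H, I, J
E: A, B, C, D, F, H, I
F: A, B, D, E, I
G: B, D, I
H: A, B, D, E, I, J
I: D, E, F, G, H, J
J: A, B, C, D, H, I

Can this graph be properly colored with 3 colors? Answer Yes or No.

No

B, D, H, J form a clique, so at least 4 colors are needed.
So 3 colors are not enough.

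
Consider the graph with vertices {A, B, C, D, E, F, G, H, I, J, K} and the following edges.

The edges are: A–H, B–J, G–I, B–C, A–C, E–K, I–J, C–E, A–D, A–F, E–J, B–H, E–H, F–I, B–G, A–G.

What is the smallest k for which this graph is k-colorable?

A and F are adjacent, so at least 2 colors are needed.
One proper 2-coloring: A=1, B=1, C=2, D=2, E=1, F=2, G=2, H=2, I=1, J=2, K=2. Each edge has distinct colors on its endpoints.

2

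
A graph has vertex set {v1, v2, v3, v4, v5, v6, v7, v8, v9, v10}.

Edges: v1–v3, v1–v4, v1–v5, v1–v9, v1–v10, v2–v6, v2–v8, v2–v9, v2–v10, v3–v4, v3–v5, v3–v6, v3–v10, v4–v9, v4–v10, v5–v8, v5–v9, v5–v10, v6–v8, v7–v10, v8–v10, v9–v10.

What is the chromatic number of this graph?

v1, v4, v9, v10 form a clique, so at least 4 colors are needed.
4 colors suffice: color 1 → {v6, v10}; color 2 → {v1, v7, v8}; color 3 → {v3, v9}; color 4 → {v2, v4, v5}. Every edge joins two different colors.

4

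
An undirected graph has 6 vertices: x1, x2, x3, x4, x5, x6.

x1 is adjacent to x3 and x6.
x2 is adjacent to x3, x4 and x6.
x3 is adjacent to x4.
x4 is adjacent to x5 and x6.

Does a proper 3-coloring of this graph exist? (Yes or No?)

Yes

The chromatic number is 3. x2, x3, x4 are mutually adjacent, so at least 3 colors are needed.
3 colors suffice: color 1 → {x1, x4}; color 2 → {x2, x5}; color 3 → {x3, x6}.
That is already a proper 3-coloring.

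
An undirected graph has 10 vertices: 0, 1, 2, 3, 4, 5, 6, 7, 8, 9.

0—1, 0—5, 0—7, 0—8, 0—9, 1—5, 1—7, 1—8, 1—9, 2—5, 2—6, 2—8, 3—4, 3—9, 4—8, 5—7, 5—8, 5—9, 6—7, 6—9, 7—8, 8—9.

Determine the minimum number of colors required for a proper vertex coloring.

5

0, 1, 5, 8, 9 are mutually adjacent (a clique of size 5), so at least 5 colors are needed.
5 colors suffice: color red → {3, 6, 8}; color blue → {2, 4, 7, 9}; color green → {5}; color yellow → {1}; color purple → {0}. No two adjacent vertices share a color.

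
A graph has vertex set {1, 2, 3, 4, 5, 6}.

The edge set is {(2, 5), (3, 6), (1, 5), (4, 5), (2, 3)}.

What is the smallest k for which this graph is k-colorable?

2

4 and 5 are adjacent, so at least 2 colors are needed.
2 colors suffice: color red → {3, 5}; color blue → {1, 2, 4, 6}. No two adjacent vertices share a color.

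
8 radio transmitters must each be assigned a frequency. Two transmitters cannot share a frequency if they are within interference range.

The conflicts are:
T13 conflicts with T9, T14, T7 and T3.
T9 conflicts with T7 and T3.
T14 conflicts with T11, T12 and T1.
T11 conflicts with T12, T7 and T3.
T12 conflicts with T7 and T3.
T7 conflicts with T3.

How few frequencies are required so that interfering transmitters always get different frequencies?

T13, T9, T7, T3 are mutually in conflict, so at least 4 frequencies are needed.
4 frequencies suffice: frequency 1 → {T14, T3}; frequency 2 → {T7, T1}; frequency 3 → {T13, T12}; frequency 4 → {T9, T11}. Every pair that conflicts lands in different frequencies.

4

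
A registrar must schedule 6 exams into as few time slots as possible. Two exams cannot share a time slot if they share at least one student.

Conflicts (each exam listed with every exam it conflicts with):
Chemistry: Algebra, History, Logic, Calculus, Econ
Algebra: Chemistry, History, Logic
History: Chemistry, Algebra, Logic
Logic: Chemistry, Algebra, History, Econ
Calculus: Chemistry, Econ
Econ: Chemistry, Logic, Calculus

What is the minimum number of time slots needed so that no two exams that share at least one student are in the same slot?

4

Chemistry, Algebra, History, Logic are mutually in conflict, so at least 4 time slots are needed.
Using 4 time slots: Chemistry=1, Algebra=4, History=3, Logic=2, Calculus=2, Econ=3. Each listed conflict is separated.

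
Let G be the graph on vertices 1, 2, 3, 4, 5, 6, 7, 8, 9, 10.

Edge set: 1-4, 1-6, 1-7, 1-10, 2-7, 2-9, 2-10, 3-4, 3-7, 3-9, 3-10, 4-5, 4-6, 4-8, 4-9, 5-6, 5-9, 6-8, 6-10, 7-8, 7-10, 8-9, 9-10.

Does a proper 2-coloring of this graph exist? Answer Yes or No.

No

4, 6, 8 are pairwise adjacent, so at least 3 colors are needed.
So 2 colors are not enough.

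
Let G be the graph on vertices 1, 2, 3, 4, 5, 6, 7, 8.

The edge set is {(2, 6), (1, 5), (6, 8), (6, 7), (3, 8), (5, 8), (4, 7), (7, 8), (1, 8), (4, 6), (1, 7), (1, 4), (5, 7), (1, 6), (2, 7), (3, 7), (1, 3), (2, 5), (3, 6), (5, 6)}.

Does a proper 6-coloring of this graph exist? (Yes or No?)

Yes

The chromatic number is 5. 1, 5, 6, 7, 8 are mutually adjacent (a clique of size 5), so at least 5 colors are needed.
5 colors suffice: color red → {6}; color blue → {7}; color green → {1, 2}; color yellow → {3, 4, 5}; color purple → {8}.
Since 6 ≥ 5, a proper 6-coloring certainly exists.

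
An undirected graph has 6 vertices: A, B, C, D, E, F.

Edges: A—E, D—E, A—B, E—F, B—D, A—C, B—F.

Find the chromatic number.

B and F are adjacent, so at least 2 colors are needed.
2 colors suffice: color 1 → {B, C, E}; color 2 → {A, D, F}. Each edge has distinct colors on its endpoints.

2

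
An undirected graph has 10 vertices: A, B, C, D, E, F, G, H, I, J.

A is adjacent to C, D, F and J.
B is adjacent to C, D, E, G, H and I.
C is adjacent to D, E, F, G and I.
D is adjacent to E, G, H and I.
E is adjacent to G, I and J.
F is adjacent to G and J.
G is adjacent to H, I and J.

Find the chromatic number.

6

B, C, D, E, G, I are mutually adjacent (a clique of size 6), so at least 6 colors are needed.
6 colors suffice: A=1, B=5, C=2, D=3, E=4, F=3, G=1, H=2, I=6, J=2. Every edge joins two different colors.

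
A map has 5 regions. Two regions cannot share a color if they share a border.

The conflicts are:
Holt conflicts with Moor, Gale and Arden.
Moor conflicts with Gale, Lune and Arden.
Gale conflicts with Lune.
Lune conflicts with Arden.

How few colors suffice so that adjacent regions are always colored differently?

3

Holt, Moor, Arden pairwise conflict, so at least 3 colors are needed.
3 colors suffice: color 1 → {Moor}; color 2 → {Holt, Lune}; color 3 → {Gale, Arden}. No two conflicting regions share a color.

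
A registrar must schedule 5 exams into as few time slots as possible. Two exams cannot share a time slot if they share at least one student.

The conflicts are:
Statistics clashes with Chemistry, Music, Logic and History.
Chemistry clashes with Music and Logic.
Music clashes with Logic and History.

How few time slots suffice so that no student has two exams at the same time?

4

Statistics, Chemistry, Music, Logic are mutually in conflict, so at least 4 time slots are needed.
4 time slots suffice: Statistics=1, Chemistry=3, Music=2, Logic=4, History=3. Each listed conflict is separated.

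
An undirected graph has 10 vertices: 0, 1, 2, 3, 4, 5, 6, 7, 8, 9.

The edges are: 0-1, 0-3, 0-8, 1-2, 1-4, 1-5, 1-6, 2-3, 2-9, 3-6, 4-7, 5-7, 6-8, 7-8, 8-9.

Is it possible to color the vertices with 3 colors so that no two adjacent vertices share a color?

Yes

The chromatic number is 3. The cycle 8-0-3-2-9-8 has odd length 5, so it cannot be 2-colored; at least 3 colors are needed.
3 colors suffice: 0=b, 1=a, 2=b, 3=a, 4=c, 5=c, 6=b, 7=b, 8=a, 9=c.
That is already a proper 3-coloring.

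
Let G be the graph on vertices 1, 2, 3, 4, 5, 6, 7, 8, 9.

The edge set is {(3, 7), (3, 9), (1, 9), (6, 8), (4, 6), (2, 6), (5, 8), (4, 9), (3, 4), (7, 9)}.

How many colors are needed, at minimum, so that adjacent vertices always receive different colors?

3

3, 7, 9 form a triangle, so at least 3 colors are needed.
3 colors suffice: color red → {5, 6, 9}; color blue → {1, 2, 3, 8}; color green → {4, 7}. No two adjacent vertices share a color.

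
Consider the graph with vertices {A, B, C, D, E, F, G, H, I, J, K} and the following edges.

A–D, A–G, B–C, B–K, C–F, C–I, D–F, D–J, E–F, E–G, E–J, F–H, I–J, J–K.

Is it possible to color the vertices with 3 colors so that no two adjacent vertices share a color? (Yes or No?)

The chromatic number is 3. The cycle C-B-K-J-I-C has odd length 5, so it cannot be 2-colored; at least 3 colors are needed.
3 colors suffice: color 1 → {A, B, F, J}; color 2 → {C, D, E, H, K}; color 3 → {G, I}.
That is already a proper 3-coloring.

Yes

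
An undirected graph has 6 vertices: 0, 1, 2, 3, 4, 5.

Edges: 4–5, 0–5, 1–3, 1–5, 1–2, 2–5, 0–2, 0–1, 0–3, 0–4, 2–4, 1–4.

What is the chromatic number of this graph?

0, 1, 2, 4, 5 are mutually adjacent (a clique of size 5), so at least 5 colors are needed.
5 colors suffice: color a → {0}; color b → {1}; color c → {3, 4}; color d → {2}; color e → {5}. No two adjacent vertices share a color.

5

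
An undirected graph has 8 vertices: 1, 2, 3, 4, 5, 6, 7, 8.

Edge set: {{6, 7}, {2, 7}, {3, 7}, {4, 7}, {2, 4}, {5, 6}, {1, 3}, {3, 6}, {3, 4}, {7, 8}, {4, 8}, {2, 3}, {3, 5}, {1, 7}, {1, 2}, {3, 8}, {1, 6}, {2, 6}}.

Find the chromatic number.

5

1, 2, 3, 6, 7 are mutually adjacent (a clique of size 5), so at least 5 colors are needed.
5 colors suffice: 1=purple, 2=yellow, 3=red, 4=green, 5=blue, 6=green, 7=blue, 8=yellow. No two adjacent vertices share a color.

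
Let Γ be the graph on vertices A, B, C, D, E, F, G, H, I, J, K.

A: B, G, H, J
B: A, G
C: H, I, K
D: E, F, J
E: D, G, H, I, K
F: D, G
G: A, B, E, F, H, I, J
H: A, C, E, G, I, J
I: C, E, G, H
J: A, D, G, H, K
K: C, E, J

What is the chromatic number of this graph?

4

A, G, H, J are mutually adjacent (a clique of size 4), so at least 4 colors are needed.
4 colors suffice: color 1 → {C, D, G}; color 2 → {B, F, H, K}; color 3 → {E, J}; color 4 → {A, I}. No two adjacent vertices share a color.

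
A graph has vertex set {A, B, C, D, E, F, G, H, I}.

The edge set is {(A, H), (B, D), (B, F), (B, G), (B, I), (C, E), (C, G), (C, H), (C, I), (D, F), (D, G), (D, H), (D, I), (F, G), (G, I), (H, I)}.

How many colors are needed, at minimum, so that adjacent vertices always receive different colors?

B, D, F, G form a clique, so at least 4 colors are needed.
4 colors suffice: color 1 → {A, E, F, I}; color 2 → {C, D}; color 3 → {G, H}; color 4 → {B}. Each edge has distinct colors on its endpoints.

4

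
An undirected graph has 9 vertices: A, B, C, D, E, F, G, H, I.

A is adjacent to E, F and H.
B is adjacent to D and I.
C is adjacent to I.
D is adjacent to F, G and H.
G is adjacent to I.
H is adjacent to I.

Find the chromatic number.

2

H and I are adjacent, so at least 2 colors are needed.
A valid assignment using 2 colors: A=1, B=2, C=2, D=1, E=2, F=2, G=2, H=2, I=1. No two adjacent vertices share a color.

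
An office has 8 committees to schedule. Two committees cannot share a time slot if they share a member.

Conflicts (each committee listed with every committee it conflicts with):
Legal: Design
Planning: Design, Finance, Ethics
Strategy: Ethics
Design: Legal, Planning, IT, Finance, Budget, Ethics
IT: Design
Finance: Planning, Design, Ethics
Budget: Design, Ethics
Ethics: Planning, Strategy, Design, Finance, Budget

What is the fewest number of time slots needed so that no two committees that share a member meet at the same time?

Planning, Design, Finance, Ethics all conflict with each other, so at least 4 time slots are needed.
4 time slots suffice: time slot 1 → {Strategy, Design}; time slot 2 → {Legal, IT, Ethics}; time slot 3 → {Finance, Budget}; time slot 4 → {Planning}. Every pair that conflicts lands in different time slots.

4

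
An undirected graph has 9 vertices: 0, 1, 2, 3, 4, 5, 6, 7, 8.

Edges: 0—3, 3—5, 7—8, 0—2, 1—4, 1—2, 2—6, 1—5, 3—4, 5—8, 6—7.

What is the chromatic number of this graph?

The cycle 0-2-1-5-3-0 has odd length 5, so it cannot be 2-colored; at least 3 colors are needed.
3 colors suffice: color red → {1, 3, 6, 8}; color blue → {2, 4, 5, 7}; color green → {0}. No two adjacent vertices share a color.

3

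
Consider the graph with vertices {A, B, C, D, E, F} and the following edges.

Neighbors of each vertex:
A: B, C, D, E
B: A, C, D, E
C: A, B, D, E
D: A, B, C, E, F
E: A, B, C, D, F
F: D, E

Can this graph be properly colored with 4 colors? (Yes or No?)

A, B, C, D, E form a clique, so at least 5 colors are needed.
So 4 colors are not enough.

No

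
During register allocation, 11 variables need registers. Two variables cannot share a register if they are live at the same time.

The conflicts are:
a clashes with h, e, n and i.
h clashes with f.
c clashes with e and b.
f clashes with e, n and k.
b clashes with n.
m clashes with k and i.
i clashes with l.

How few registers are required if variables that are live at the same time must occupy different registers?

The cycle b-n-f-e-c-b has odd length 5, so it cannot be 2-colored; at least 3 registers are needed.
3 registers suffice: a=1, h=2, c=3, f=1, e=2, b=1, m=1, n=2, k=2, i=2, l=1. No two conflicting variables share a register.

3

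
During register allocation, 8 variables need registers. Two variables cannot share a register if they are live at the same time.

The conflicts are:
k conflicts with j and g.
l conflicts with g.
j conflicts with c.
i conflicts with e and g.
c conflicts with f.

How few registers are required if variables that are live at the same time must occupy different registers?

c and f conflict, so at least 2 registers are needed.
2 registers suffice: register 1 → {j, f, e, g}; register 2 → {k, l, i, c}. No two conflicting variables share a register.

2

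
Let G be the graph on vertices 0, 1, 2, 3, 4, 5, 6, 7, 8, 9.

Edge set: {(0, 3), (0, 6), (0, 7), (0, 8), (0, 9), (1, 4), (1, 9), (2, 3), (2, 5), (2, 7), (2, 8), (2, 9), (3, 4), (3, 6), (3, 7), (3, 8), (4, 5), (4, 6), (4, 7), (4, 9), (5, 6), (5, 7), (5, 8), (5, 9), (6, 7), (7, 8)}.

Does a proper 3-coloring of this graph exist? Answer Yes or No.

No

2, 5, 7, 8 are pairwise adjacent (a clique of size 4), so at least 4 colors are needed.
So 3 colors are not enough.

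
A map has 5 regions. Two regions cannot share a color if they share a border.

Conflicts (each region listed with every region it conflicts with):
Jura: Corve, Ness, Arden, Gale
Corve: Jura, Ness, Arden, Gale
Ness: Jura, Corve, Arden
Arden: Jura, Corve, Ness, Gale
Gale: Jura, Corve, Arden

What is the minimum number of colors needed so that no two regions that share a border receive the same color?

Jura, Corve, Ness, Arden pairwise conflict, so at least 4 colors are needed.
4 colors suffice: Jura=3, Corve=2, Ness=4, Arden=1, Gale=4. Every pair that conflicts lands in different colors.

4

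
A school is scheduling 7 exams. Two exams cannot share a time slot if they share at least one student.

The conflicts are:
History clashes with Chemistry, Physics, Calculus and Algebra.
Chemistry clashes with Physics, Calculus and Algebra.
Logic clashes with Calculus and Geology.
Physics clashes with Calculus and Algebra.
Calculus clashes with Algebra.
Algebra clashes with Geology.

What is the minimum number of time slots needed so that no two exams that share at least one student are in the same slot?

5

History, Chemistry, Physics, Calculus, Algebra are mutually in conflict, so at least 5 time slots are needed.
5 time slots suffice: time slot 1 → {Calculus, Geology}; time slot 2 → {Logic, Algebra}; time slot 3 → {Physics}; time slot 4 → {History}; time slot 5 → {Chemistry}. No two conflicting exams share a time slot.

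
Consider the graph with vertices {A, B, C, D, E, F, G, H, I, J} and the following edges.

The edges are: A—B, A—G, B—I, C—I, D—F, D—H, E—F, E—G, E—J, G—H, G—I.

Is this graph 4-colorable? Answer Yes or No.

The chromatic number is 3. The cycle E-G-H-D-F-E has odd length 5, so it cannot be 2-colored; at least 3 colors are needed.
3 colors suffice: color 1 → {B, C, D, G, J}; color 2 → {A, E, H, I}; color 3 → {F}.
Since 4 ≥ 3, a proper 4-coloring certainly exists.

Yes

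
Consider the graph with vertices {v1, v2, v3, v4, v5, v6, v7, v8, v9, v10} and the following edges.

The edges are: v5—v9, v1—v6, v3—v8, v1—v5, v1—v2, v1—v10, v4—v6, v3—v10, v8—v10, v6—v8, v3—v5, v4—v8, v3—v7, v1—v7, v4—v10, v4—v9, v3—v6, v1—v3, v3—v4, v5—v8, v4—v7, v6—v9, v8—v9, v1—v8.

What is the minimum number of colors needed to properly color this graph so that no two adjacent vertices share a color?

4

v1, v3, v8, v10 are mutually adjacent (a clique of size 4), so at least 4 colors are needed.
4 colors suffice: color 1 → {v1, v4}; color 2 → {v2, v7, v8}; color 3 → {v3, v9}; color 4 → {v5, v6, v10}. Every edge joins two different colors.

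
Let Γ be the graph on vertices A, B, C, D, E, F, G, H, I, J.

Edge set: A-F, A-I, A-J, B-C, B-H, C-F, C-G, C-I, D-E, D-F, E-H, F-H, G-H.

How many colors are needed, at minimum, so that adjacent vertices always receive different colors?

D and F are adjacent, so at least 2 colors are needed.
2 colors suffice: color 1 → {B, E, F, G, I, J}; color 2 → {A, C, D, H}. No two adjacent vertices share a color.

2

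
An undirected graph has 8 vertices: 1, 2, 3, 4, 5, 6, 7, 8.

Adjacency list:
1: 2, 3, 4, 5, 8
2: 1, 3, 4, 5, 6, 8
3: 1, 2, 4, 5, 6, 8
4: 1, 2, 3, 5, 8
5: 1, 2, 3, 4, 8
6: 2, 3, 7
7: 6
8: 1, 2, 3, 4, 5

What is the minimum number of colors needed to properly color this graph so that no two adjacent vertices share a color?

1, 2, 3, 4, 5, 8 are pairwise adjacent (a clique of size 6), so at least 6 colors are needed.
6 colors suffice: color red → {3, 7}; color blue → {2}; color green → {5, 6}; color yellow → {4}; color purple → {8}; color orange → {1}. No two adjacent vertices share a color.

6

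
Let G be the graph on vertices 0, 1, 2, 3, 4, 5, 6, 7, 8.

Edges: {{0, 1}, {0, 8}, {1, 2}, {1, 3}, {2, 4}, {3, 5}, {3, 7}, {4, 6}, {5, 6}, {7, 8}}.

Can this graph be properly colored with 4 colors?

The chromatic number is 3. The cycle 1-0-8-7-3-1 has odd length 5, so it cannot be 2-colored; at least 3 colors are needed.
3 colors suffice: color red → {1, 4, 5, 8}; color blue → {0, 2, 3, 6}; color green → {7}.
Since 4 ≥ 3, a proper 4-coloring certainly exists.

Yes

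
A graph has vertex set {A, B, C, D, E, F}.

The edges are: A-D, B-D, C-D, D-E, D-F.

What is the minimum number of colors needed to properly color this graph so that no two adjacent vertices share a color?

2

B and D are adjacent, so at least 2 colors are needed.
2 colors suffice: A=blue, B=blue, C=blue, D=red, E=blue, F=blue. No two adjacent vertices share a color.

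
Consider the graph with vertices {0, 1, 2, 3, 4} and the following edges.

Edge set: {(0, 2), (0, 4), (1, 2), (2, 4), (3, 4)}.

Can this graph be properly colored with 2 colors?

No

0, 2, 4 are mutually adjacent, so at least 3 colors are needed.
So 2 colors are not enough.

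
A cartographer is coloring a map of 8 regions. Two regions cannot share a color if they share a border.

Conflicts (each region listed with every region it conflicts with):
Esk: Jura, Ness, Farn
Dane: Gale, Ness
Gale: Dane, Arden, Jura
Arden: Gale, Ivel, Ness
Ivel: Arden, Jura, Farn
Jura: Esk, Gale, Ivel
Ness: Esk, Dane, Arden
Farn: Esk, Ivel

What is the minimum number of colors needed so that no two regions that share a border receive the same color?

3

The cycle Ness-Arden-Ivel-Farn-Esk-Ness has odd length 5, so it cannot be 2-colored; at least 3 colors are needed.
3 colors suffice: Esk=2, Dane=2, Gale=1, Arden=2, Ivel=1, Jura=3, Ness=1, Farn=3. Every pair that conflicts lands in different colors.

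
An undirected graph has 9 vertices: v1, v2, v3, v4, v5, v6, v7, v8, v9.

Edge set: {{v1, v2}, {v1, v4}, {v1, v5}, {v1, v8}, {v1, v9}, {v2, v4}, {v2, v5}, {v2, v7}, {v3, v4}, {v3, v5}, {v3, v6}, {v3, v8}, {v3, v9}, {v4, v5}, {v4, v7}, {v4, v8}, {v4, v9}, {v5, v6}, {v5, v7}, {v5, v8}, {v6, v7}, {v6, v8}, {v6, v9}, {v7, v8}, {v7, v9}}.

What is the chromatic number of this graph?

4

v5, v6, v7, v8 form a clique, so at least 4 colors are needed.
4 colors suffice: color 1 → {v4, v6}; color 2 → {v5, v9}; color 3 → {v1, v3, v7}; color 4 → {v2, v8}. Every edge joins two different colors.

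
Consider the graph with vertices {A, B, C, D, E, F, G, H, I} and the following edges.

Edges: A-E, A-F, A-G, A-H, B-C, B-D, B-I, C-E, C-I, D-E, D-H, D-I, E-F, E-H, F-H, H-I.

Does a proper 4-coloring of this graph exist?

The chromatic number is 4. A, E, F, H form a clique, so at least 4 colors are needed.
4 colors suffice: A=green, B=blue, C=green, D=green, E=red, F=yellow, G=red, H=blue, I=red.
That is already a proper 4-coloring.

Yes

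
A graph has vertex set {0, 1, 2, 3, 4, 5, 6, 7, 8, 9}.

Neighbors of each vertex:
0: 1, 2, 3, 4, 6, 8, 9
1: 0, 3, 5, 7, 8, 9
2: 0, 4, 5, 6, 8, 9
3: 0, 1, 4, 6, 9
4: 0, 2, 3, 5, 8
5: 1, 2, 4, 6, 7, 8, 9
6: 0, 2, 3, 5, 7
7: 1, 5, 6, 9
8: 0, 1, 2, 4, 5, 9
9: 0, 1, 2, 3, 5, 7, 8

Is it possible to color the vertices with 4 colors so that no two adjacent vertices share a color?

The chromatic number is 4. 0, 1, 3, 9 are pairwise adjacent (a clique of size 4), so at least 4 colors are needed.
4 colors suffice: color red → {4, 6, 9}; color blue → {0, 5}; color green → {1, 2}; color yellow → {3, 7, 8}.
That is already a proper 4-coloring.

Yes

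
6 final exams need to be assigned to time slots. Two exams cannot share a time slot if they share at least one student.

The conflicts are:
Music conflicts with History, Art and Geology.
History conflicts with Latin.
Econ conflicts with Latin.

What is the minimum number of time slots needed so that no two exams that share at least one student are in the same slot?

Econ and Latin conflict, so at least 2 time slots are needed.
A valid assignment using 2 time slots: Music=1, History=2, Art=2, Econ=2, Latin=1, Geology=2. No two conflicting exams share a time slot.

2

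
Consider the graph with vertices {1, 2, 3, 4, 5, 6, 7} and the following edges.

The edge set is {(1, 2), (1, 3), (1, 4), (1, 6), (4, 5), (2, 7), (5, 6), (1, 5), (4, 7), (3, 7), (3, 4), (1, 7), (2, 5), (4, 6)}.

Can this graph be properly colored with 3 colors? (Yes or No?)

No

1, 4, 5, 6 are pairwise adjacent (a clique of size 4), so at least 4 colors are needed.
So 3 colors are not enough.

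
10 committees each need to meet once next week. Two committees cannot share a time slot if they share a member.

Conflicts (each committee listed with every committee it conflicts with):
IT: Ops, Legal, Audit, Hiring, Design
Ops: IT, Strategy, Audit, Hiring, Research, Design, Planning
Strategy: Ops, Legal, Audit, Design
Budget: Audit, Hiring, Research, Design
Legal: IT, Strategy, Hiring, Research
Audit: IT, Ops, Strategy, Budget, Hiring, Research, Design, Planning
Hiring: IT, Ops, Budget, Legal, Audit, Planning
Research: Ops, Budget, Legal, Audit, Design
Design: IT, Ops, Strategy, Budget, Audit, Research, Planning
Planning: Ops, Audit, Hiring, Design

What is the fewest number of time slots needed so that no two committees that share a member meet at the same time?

IT, Ops, Audit, Design are mutually in conflict, so at least 4 time slots are needed.
4 time slots suffice: IT=4, Ops=3, Strategy=4, Budget=3, Legal=1, Audit=1, Hiring=2, Research=4, Design=2, Planning=4. Every pair that conflicts lands in different time slots.

4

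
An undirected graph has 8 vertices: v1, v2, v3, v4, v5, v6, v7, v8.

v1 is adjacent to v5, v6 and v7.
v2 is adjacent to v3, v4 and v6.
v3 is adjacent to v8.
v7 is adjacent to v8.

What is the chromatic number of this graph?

v2 and v3 are adjacent, so at least 2 colors are needed.
A valid assignment using 2 colors: v1=R, v2=R, v3=B, v4=B, v5=B, v6=B, v7=B, v8=R. No two adjacent vertices share a color.

2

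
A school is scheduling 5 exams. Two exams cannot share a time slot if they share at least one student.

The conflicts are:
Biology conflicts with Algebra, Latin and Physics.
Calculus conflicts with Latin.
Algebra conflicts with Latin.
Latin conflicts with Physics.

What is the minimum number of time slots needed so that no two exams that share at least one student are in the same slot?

3

Biology, Latin, Physics all conflict with each other, so at least 3 time slots are needed.
3 time slots suffice: time slot 1 → {Latin}; time slot 2 → {Biology, Calculus}; time slot 3 → {Algebra, Physics}. Each listed conflict is separated.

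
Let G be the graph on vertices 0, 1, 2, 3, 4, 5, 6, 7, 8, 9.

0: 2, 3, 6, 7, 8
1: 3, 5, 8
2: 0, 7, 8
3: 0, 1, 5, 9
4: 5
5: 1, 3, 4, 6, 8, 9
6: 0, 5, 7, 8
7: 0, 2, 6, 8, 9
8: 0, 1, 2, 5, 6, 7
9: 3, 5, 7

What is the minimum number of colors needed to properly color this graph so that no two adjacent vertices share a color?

0, 2, 7, 8 are pairwise adjacent (a clique of size 4), so at least 4 colors are needed.
4 colors suffice: 0=blue, 1=green, 2=yellow, 3=red, 4=red, 5=blue, 6=yellow, 7=green, 8=red, 9=yellow. Each edge has distinct colors on its endpoints.

4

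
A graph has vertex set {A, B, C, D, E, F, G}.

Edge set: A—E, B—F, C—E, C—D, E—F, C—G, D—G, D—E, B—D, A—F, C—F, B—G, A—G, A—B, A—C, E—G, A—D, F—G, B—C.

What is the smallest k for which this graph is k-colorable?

A, B, C, D, G are mutually adjacent (a clique of size 5), so at least 5 colors are needed.
5 colors suffice: color 1 → {G}; color 2 → {A}; color 3 → {C}; color 4 → {B, E}; color 5 → {D, F}. Each edge has distinct colors on its endpoints.

5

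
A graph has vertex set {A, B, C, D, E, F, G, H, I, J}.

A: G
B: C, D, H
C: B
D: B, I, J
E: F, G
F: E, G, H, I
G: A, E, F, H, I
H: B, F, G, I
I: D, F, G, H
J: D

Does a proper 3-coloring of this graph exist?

No

F, G, H, I form a clique, so at least 4 colors are needed.
So 3 colors are not enough.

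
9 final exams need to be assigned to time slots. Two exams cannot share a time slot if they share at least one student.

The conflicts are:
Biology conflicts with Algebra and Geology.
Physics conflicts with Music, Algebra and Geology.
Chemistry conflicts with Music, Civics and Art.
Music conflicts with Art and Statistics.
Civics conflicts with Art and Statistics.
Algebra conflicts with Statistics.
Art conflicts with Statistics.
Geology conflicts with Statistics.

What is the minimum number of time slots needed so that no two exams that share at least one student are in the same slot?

3

Music, Art, Statistics all conflict with each other, so at least 3 time slots are needed.
3 time slots suffice: Biology=1, Physics=1, Chemistry=1, Music=2, Civics=2, Algebra=2, Art=3, Geology=2, Statistics=1. Each listed conflict is separated.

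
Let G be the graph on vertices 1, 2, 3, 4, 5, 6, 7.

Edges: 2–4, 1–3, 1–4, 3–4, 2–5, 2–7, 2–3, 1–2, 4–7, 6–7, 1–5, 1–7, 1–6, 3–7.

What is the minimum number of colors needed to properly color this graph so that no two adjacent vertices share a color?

5

1, 2, 3, 4, 7 form a clique, so at least 5 colors are needed.
One proper 5-coloring: 1=red, 2=green, 3=yellow, 4=purple, 5=blue, 6=green, 7=blue. No two adjacent vertices share a color.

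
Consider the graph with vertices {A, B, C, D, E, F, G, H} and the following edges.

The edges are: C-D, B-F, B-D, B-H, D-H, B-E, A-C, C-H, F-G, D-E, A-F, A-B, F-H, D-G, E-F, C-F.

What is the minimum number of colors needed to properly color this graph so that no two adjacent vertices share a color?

3

C, F, H form a triangle, so at least 3 colors are needed.
3 colors suffice: color 1 → {D, F}; color 2 → {B, C, G}; color 3 → {A, E, H}. No two adjacent vertices share a color.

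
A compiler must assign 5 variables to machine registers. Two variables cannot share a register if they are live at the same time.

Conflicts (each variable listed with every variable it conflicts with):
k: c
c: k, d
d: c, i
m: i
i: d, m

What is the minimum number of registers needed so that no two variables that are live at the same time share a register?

k and c conflict, so at least 2 registers are needed.
2 registers suffice: register 1 → {k, d, m}; register 2 → {c, i}. Each listed conflict is separated.

2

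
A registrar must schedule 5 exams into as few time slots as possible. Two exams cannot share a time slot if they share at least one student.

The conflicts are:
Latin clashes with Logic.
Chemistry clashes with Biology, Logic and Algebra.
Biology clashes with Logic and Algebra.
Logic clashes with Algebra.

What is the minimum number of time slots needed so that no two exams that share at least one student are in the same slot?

4

Chemistry, Biology, Logic, Algebra are mutually in conflict, so at least 4 time slots are needed.
A valid assignment using 4 time slots: Latin=2, Chemistry=2, Biology=3, Logic=1, Algebra=4. Every pair that conflicts lands in different time slots.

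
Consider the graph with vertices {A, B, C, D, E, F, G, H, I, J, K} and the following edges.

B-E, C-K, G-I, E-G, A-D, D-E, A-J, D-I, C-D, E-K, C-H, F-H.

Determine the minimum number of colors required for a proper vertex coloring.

2

D and E are adjacent, so at least 2 colors are needed.
One proper 2-coloring: A=2, B=1, C=2, D=1, E=2, F=2, G=1, H=1, I=2, J=1, K=1. No two adjacent vertices share a color.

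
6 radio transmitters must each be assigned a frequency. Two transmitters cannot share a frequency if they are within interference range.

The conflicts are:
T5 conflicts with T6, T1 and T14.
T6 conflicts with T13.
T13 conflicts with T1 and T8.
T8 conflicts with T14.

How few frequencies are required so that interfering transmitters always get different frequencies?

3

The cycle T5-T6-T13-T8-T14-T5 has odd length 5, so it cannot be 2-colored; at least 3 frequencies are needed.
Using 3 frequencies: T5=1, T6=2, T13=1, T1=2, T8=2, T14=3. Each listed conflict is separated.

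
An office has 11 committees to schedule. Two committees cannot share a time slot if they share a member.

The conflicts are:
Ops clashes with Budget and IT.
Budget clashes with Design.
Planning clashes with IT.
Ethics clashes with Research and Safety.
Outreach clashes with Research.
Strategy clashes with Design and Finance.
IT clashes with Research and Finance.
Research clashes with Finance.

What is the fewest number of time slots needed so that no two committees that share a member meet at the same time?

IT, Research, Finance all conflict with each other, so at least 3 time slots are needed.
3 time slots suffice: time slot 1 → {Budget, Ethics, Outreach, Strategy, IT}; time slot 2 → {Ops, Planning, Research, Design, Safety}; time slot 3 → {Finance}. Every pair that conflicts lands in different time slots.

3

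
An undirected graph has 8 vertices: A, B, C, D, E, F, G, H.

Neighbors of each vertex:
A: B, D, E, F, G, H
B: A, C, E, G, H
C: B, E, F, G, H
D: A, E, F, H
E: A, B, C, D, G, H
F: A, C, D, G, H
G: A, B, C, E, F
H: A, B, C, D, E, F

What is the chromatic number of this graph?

4

A, B, E, G are mutually adjacent (a clique of size 4), so at least 4 colors are needed.
4 colors suffice: color red → {A, C}; color blue → {E, F}; color green → {G, H}; color yellow → {B, D}. No two adjacent vertices share a color.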